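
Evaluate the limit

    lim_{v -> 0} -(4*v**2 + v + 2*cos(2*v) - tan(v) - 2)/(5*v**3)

Substitution gives 0/0; apply L'Hôpital's rule 3 times.
After differentiating numerator and denominator 3 times the quotient is (16*sin(2*v) - 6*tan(v)^4 - 8*tan(v)^2 - 2)/(-30); at v = 0 this is 1/15.

1/15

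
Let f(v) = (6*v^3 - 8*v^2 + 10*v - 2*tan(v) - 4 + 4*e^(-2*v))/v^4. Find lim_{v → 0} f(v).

Substitution gives 0/0 (the numerator vanishes to order 4).
Expand each term to order v^4: the coefficient of v^4 in 4·e^(-2v) is 8/3 and in -2·tan(v) is 0.
Lower-order terms cancel with the polynomial part, so the numerator is (8/3)·v^4 + o(v^4), and the limit is (8/3)/(1) = 8/3.

8/3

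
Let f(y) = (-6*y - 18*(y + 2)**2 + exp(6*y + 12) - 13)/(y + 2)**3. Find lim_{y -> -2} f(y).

36

Direct substitution gives 0/0.
Apply L'Hôpital: lim (-36*y + 6*e^(6*y + 12) - 78)/(3*(y + 2)^2), still 0/0.
Apply L'Hôpital: lim (36*e^(6*y + 12) - 36)/(6*y + 12), still 0/0.
After 3 applications of L'Hôpital's rule the quotient is (216*e^(6*y + 12))/(6); substituting y = -2 gives 36.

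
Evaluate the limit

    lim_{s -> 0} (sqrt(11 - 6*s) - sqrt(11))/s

A 0/0 form; rationalise with √(11 - 6s) + √11. This collapses the numerator to -6s, leaving -6/(√(11 - 6s) + √11) → -6/(2√11) = -3*√(11)/11.

-3*√(11)/11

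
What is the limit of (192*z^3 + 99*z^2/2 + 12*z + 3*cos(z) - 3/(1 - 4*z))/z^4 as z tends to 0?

-6143/8

Substitution gives 0/0; apply L'Hôpital's rule 4 times.
After differentiating numerator and denominator 4 times the quotient is (3*cos(z) + 18432/(4*z - 1)^5)/(24); at z = 0 this is -6143/8.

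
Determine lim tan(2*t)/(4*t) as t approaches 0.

1/2

Substitution gives 0/0.
Since tan(u)/u → 1 as u → 0, tan(2t)/(2t) → 1 and the limit is 2/4 = 1/2.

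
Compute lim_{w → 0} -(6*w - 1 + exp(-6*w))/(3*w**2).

Direct substitution gives 0/0.
Apply L'Hôpital: lim (6 - 6*e^(-6*w))/(-6*w), still 0/0.
After 2 applications of L'Hôpital's rule the quotient is (36*e^(-6*w))/(-6); substituting w = 0 gives -6.

-6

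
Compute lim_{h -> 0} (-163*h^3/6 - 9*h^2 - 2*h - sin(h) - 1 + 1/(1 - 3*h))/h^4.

81

Substitution gives 0/0 (the numerator vanishes to order 4).
Expand each term to order h^4: the coefficient of h^4 in 1/(1 - 3h) is 81 and in −sin(h) is 0.
Lower-order terms cancel with the polynomial part, so the numerator is (81)·h^4 + o(h^4), and the limit is (81)/(1) = 81.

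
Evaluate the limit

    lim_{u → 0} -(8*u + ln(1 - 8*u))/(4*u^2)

8

Direct substitution gives 0/0.
Apply L'Hôpital: lim (8 - 8/(1 - 8*u))/(-8*u), still 0/0.
After 2 applications of L'Hôpital's rule the quotient is (-64/(1 - 8*u)^2)/(-8); substituting u = 0 gives 8.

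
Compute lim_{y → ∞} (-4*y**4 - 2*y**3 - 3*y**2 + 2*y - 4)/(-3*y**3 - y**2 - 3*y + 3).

The numerator has higher degree (4 > 3); the quotient behaves like (-4/(-3))·y^1 for large |y|.
As y → +∞ this diverges to ∞.

∞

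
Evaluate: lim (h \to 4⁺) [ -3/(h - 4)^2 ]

-∞

As h → 4⁺, (h - 4) → 0⁺, so (h - 4)^2 → 0⁺ and -3/(h - 4)^2 → -∞.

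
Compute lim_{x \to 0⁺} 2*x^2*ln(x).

0

This is a 0·(−∞) form. Rewrite as 2·ln(x) / x^(−2) and apply L'Hôpital:
the derivative quotient is 2·(1/x) / (−2·x^(−3)) = (-2/2)·x^2 → 0.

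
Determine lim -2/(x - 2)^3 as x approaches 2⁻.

∞

As x → 2⁻, (x - 2) → 0⁻, so (x - 2)^3 → 0⁻ and -2/(x - 2)^3 → ∞.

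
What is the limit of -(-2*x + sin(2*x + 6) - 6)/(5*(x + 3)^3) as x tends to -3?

4/15

Direct substitution gives 0/0.
Apply L'Hôpital: lim (2*cos(2*x + 6) - 2)/(-15*(x + 3)^2), still 0/0.
Apply L'Hôpital: lim (-4*sin(2*x + 6))/(-30*x - 90), still 0/0.
After 3 applications of L'Hôpital's rule the quotient is (-8*cos(2*x + 6))/(-30); substituting x = -3 gives 4/15.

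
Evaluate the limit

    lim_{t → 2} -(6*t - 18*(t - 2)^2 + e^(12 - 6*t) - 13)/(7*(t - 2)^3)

36/7

Direct substitution gives 0/0.
Apply L'Hôpital: lim (-36*t - 6*e^(12 - 6*t) + 78)/(-21*(t - 2)^2), still 0/0.
Apply L'Hôpital: lim (36*e^(12 - 6*t) - 36)/(84 - 42*t), still 0/0.
After 3 applications of L'Hôpital's rule the quotient is (-216*e^(12 - 6*t))/(-42); substituting t = 2 gives 36/7.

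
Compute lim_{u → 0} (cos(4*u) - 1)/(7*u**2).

Direct substitution gives 0/0.
Apply L'Hôpital: lim (-4*sin(4*u))/(14*u), still 0/0.
After 2 applications of L'Hôpital's rule the quotient is (-16*cos(4*u))/(14); substituting u = 0 gives -8/7.

-8/7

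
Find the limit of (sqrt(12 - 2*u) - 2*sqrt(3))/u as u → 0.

Substitution gives 0/0. Multiply numerator and denominator by the conjugate √(12 - 2u) + √12.
The numerator becomes (12 - 2u) − 12 = -2u, so the expression simplifies to -2/(√(12 - 2u) + √12).
Letting u → 0 gives -2/(2√12) = -√(3)/6.

-√(3)/6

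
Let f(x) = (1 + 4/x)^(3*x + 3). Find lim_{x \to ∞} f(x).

e^(12)

Let L be the limit and take ln: ln L = lim (3x + 3)·ln(1 + 4/x) = lim (3x + 3)·(4/x + O(1/x²)) = 12.
Hence L = e^(12).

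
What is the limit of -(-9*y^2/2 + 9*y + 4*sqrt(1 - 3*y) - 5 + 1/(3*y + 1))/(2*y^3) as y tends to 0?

135/8

Substitution gives 0/0; apply L'Hôpital's rule 3 times.
After differentiating numerator and denominator 3 times the quotient is (-162/(3*y + 1)^4 - 81/(2*(1 - 3*y)^(5/2)))/(-12); at y = 0 this is 135/8.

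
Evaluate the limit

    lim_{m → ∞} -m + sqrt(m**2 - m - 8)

-1/2

This has the form ∞ − ∞. Multiply and divide by the conjugate √(m^2 - m - 8) + m.
That gives (-m - 8) / (√(m^2 - m - 8) + m).
Divide numerator and denominator by m: the limit is -1/(2·1) = -1/2.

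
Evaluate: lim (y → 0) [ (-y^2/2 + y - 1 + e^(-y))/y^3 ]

-1/6

Direct substitution gives 0/0.
Apply L'Hôpital: lim (-y + 1 - e^(-y))/(3*y^2), still 0/0.
Apply L'Hôpital: lim (-1 + e^(-y))/(6*y), still 0/0.
After 3 applications of L'Hôpital's rule the quotient is (-e^(-y))/(6); substituting y = 0 gives -1/6.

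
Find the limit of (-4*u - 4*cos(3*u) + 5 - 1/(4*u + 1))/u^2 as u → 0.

2

Substitution gives 0/0; apply L'Hôpital's rule 2 times.
After differentiating numerator and denominator 2 times the quotient is (36*cos(3*u) - 32/(4*u + 1)^3)/(2); at u = 0 this is 2.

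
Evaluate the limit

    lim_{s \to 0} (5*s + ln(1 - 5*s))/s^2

-25/2

Direct substitution gives 0/0.
Apply L'Hôpital: lim (5 - 5/(1 - 5*s))/(2*s), still 0/0.
After 2 applications of L'Hôpital's rule the quotient is (-25/(1 - 5*s)^2)/(2); substituting s = 0 gives -25/2.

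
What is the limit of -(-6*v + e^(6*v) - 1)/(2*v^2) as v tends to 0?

Direct substitution gives 0/0.
Apply L'Hôpital: lim (6*e^(6*v) - 6)/(-4*v), still 0/0.
After 2 applications of L'Hôpital's rule the quotient is (36*e^(6*v))/(-4); substituting v = 0 gives -9.

-9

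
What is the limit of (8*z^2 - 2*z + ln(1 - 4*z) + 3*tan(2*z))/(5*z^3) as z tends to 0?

Substitution gives 0/0; apply L'Hôpital's rule 3 times.
After differentiating numerator and denominator 3 times the quotient is (144*tan(2*z)^2/cos(2*z)^2 + 48/cos(2*z)^2 + 128/(4*z - 1)^3)/(30); at z = 0 this is -8/3.

-8/3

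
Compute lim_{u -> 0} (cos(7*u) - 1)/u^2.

-49/2

Direct substitution gives 0/0.
Apply L'Hôpital: lim (-7*sin(7*u))/(2*u), still 0/0.
After 2 applications of L'Hôpital's rule the quotient is (-49*cos(7*u))/(2); substituting u = 0 gives -49/2.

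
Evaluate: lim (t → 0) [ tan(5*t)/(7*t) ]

Substitution gives 0/0.
Since tan(u)/u → 1 as u → 0, tan(5t)/(5t) → 1 and the limit is 5/7.

5/7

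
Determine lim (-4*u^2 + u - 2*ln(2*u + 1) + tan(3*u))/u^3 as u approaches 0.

Substitution gives 0/0; apply L'Hôpital's rule 3 times.
After differentiating numerator and denominator 3 times the quotient is (162*tan(3*u)^2/cos(3*u)^2 + 54/cos(3*u)^2 - 32/(2*u + 1)^3)/(6); at u = 0 this is 11/3.

11/3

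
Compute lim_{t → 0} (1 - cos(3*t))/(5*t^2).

Substitution gives 0/0.
Use (1 − cos u)/u² → 1/2 with u = 3t: the limit is 3²/(2·5) = 9/10.

9/10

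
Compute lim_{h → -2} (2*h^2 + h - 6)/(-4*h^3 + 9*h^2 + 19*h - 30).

At h = -2 both the top and bottom vanish — a removable singularity. Factoring out (h + 2) from each leaves (2*h - 3)/(-4*h^2 + 17*h - 15), which at h = -2 equals 7/65.

7/65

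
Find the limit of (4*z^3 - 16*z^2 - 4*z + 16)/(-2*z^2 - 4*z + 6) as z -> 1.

At z = 1 both the top and bottom vanish — a removable singularity. Factoring out (z - 1) from each leaves (4*z^2 - 12*z - 16)/(-2*z - 6), which at z = 1 equals 3.

3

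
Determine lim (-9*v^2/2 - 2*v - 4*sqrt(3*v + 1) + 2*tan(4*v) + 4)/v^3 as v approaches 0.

Substitution gives 0/0; apply L'Hôpital's rule 3 times.
After differentiating numerator and denominator 3 times the quotient is (768*tan(4*v)^2/cos(4*v)^2 + 256/cos(4*v)^2 - 81/(2*(3*v + 1)^(5/2)))/(6); at v = 0 this is 431/12.

431/12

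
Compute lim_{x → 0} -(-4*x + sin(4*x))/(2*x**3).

Direct substitution gives 0/0.
Apply L'Hôpital: lim (4*cos(4*x) - 4)/(-6*x^2), still 0/0.
Apply L'Hôpital: lim (-16*sin(4*x))/(-12*x), still 0/0.
After 3 applications of L'Hôpital's rule the quotient is (-64*cos(4*x))/(-12); substituting x = 0 gives 16/3.

16/3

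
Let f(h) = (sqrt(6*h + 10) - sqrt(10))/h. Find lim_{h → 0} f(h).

3*√(10)/10

A 0/0 form; rationalise with √(10 + 6h) + √10. This collapses the numerator to 6h, leaving 6/(√(10 + 6h) + √10) → 6/(2√10) = 3*√(10)/10.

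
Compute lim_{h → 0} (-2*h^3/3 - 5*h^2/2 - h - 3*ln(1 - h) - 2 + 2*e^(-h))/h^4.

5/6

Substitution gives 0/0; apply L'Hôpital's rule 4 times.
After differentiating numerator and denominator 4 times the quotient is (2*e^(-h) + 18/(h - 1)^4)/(24); at h = 0 this is 5/6.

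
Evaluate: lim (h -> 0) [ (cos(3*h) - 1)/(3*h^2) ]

-3/2

Direct substitution gives 0/0.
Apply L'Hôpital: lim (-3*sin(3*h))/(6*h), still 0/0.
After 2 applications of L'Hôpital's rule the quotient is (-9*cos(3*h))/(6); substituting h = 0 gives -3/2.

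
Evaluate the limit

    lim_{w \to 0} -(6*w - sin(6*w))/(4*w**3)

-9

Direct substitution gives 0/0.
Apply L'Hôpital: lim (6 - 6*cos(6*w))/(-12*w^2), still 0/0.
Apply L'Hôpital: lim (36*sin(6*w))/(-24*w), still 0/0.
After 3 applications of L'Hôpital's rule the quotient is (216*cos(6*w))/(-24); substituting w = 0 gives -9.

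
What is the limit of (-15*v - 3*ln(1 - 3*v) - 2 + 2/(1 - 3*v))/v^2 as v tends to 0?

63/2

Substitution gives 0/0; apply L'Hôpital's rule 2 times.
After differentiating numerator and denominator 2 times the quotient is (9*(9*v - 7)/(3*v - 1)^3)/(2); at v = 0 this is 63/2.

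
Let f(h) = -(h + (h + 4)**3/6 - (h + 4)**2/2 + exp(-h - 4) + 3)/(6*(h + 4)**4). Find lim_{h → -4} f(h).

-1/144

Direct substitution gives 0/0.
Apply L'Hôpital: lim (-h + (h + 4)^2/2 - e^(-h - 4) - 3)/(-24*(h + 4)^3), still 0/0.
Apply L'Hôpital: lim (h + e^(-h - 4) + 3)/(-72*(h + 4)^2), still 0/0.
Apply L'Hôpital: lim (1 - e^(-h - 4))/(-144*h - 576), still 0/0.
After 4 applications of L'Hôpital's rule the quotient is (e^(-h - 4))/(-144); substituting h = -4 gives -1/144.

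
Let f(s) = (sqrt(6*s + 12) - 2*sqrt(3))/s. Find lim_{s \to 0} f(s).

A 0/0 form; rationalise with √(12 + 6s) + √12. This collapses the numerator to 6s, leaving 6/(√(12 + 6s) + √12) → 6/(2√12) = √(3)/2.

√(3)/2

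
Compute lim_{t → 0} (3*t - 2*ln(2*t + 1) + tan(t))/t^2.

4

Substitution gives 0/0; apply L'Hôpital's rule 2 times.
After differentiating numerator and denominator 2 times the quotient is (2*tan(t)/cos(t)^2 + 8/(2*t + 1)^2)/(2); at t = 0 this is 4.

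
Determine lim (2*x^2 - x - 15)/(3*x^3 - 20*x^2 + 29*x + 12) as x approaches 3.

At x = 3 both the top and bottom vanish — a removable singularity. Factoring out (x - 3) from each leaves (2*x + 5)/(3*x^2 - 11*x - 4), which at x = 3 equals -11/10.

-11/10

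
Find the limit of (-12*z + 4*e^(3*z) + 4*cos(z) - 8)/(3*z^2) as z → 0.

Substitution gives 0/0; apply L'Hôpital's rule 2 times.
After differentiating numerator and denominator 2 times the quotient is (36*e^(3*z) - 4*cos(z))/(6); at z = 0 this is 16/3.

16/3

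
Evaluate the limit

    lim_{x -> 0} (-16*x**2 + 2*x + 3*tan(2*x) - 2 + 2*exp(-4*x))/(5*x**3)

Substitution gives 0/0 (the numerator vanishes to order 3).
Expand each term to order x^3: the coefficient of x^3 in 3·tan(2x) is 8 and in 2·e^(-4x) is -64/3.
Lower-order terms cancel with the polynomial part, so the numerator is (-40/3)·x^3 + o(x^3), and the limit is (-40/3)/(5) = -8/3.

-8/3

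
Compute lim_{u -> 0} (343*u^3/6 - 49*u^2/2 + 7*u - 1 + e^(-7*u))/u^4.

Direct substitution gives 0/0.
Apply L'Hôpital: lim (343*u^2/2 - 49*u + 7 - 7*e^(-7*u))/(4*u^3), still 0/0.
Apply L'Hôpital: lim (343*u - 49 + 49*e^(-7*u))/(12*u^2), still 0/0.
Apply L'Hôpital: lim (343 - 343*e^(-7*u))/(24*u), still 0/0.
After 4 applications of L'Hôpital's rule the quotient is (2401*e^(-7*u))/(24); substituting u = 0 gives 2401/24.

2401/24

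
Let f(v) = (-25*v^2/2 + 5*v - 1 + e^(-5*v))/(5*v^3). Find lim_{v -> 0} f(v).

-25/6

Direct substitution gives 0/0.
Apply L'Hôpital: lim (-25*v + 5 - 5*e^(-5*v))/(15*v^2), still 0/0.
Apply L'Hôpital: lim (-25 + 25*e^(-5*v))/(30*v), still 0/0.
After 3 applications of L'Hôpital's rule the quotient is (-125*e^(-5*v))/(30); substituting v = 0 gives -25/6.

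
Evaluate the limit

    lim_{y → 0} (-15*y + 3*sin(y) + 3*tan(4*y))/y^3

Substitution gives 0/0; apply L'Hôpital's rule 3 times.
After differentiating numerator and denominator 3 times the quotient is (-3*cos(y) + 1152*tan(4*y)^4 + 1536*tan(4*y)^2 + 384)/(6); at y = 0 this is 127/2.

127/2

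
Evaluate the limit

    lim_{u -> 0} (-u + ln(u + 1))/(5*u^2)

Direct substitution gives 0/0.
Apply L'Hôpital: lim (-1 + 1/(u + 1))/(10*u), still 0/0.
After 2 applications of L'Hôpital's rule the quotient is (-1/(u + 1)^2)/(10); substituting u = 0 gives -1/10.

-1/10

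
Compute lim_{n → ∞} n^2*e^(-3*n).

Write as n^2/e^{3n}, an ∞/∞ form.
Exponential growth dominates any polynomial, so repeated L'Hôpital (or the standard result) gives 0.

0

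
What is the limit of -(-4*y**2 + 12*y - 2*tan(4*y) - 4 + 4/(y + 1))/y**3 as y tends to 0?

Substitution gives 0/0; apply L'Hôpital's rule 3 times.
After differentiating numerator and denominator 3 times the quotient is (-512*tan(4*y)^2/cos(4*y)^2 - 256/cos(4*y)^4 - 24/(y + 1)^4)/(-6); at y = 0 this is 140/3.

140/3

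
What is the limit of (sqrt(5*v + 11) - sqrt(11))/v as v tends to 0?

A 0/0 form; rationalise with √(11 + 5v) + √11. This collapses the numerator to 5v, leaving 5/(√(11 + 5v) + √11) → 5/(2√11) = 5*√(11)/22.

5*√(11)/22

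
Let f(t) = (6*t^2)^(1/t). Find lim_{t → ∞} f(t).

1

Base → ∞ and exponent → 0: an ∞^0 form.
Take logs: (1/t)·ln(6·t^2) = (ln 6 + 2·ln t)/t → 0.
So the limit is e^0 = 1.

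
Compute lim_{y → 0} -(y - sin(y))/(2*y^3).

-1/12

Direct substitution gives 0/0.
Apply L'Hôpital: lim (1 - cos(y))/(-6*y^2), still 0/0.
Apply L'Hôpital: lim (sin(y))/(-12*y), still 0/0.
After 3 applications of L'Hôpital's rule the quotient is (cos(y))/(-12); substituting y = 0 gives -1/12.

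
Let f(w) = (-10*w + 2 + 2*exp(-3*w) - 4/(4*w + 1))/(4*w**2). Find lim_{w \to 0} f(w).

Substitution gives 0/0 (the numerator vanishes to order 2).
Expand each term to order w^2: the coefficient of w^2 in -4·1/(1 + 4w) is -64 and in 2·e^(-3w) is 9.
Lower-order terms cancel with the polynomial part, so the numerator is (-55)·w^2 + o(w^2), and the limit is (-55)/(4) = -55/4.

-55/4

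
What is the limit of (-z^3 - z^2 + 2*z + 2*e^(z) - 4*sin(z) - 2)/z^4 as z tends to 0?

Substitution gives 0/0 (the numerator vanishes to order 4).
Expand each term to order z^4: the coefficient of z^4 in 2·e^(z) is 1/12 and in -4·sin(z) is 0.
Lower-order terms cancel with the polynomial part, so the numerator is (1/12)·z^4 + o(z^4), and the limit is (1/12)/(1) = 1/12.

1/12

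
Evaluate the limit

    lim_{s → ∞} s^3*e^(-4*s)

0

Write as s^3/e^{4s}, an ∞/∞ form.
Exponential growth dominates any polynomial, so repeated L'Hôpital (or the standard result) gives 0.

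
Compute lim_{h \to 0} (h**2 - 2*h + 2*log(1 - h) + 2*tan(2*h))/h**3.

Substitution gives 0/0 (the numerator vanishes to order 3).
Expand each term to order h^3: the coefficient of h^3 in 2·tan(2h) is 16/3 and in 2·ln(1 - h) is -2/3.
Lower-order terms cancel with the polynomial part, so the numerator is (14/3)·h^3 + o(h^3), and the limit is (14/3)/(1) = 14/3.

14/3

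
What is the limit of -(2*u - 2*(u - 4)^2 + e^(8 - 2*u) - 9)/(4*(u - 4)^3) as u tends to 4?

Direct substitution gives 0/0.
Apply L'Hôpital: lim (-4*u - 2*e^(8 - 2*u) + 18)/(-12*(u - 4)^2), still 0/0.
Apply L'Hôpital: lim (4*e^(8 - 2*u) - 4)/(96 - 24*u), still 0/0.
After 3 applications of L'Hôpital's rule the quotient is (-8*e^(8 - 2*u))/(-24); substituting u = 4 gives 1/3.

1/3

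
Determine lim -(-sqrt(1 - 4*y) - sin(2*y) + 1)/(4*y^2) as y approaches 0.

Substitution gives 0/0; apply L'Hôpital's rule 2 times.
After differentiating numerator and denominator 2 times the quotient is (4*sin(2*y) + 4/(1 - 4*y)^(3/2))/(-8); at y = 0 this is -1/2.

-1/2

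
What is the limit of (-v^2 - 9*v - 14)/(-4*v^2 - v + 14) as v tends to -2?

-1/3

At v = -2 both the top and bottom vanish — a removable singularity. Factoring out (v + 2) from each leaves (-v - 7)/(7 - 4*v), which at v = -2 equals -1/3.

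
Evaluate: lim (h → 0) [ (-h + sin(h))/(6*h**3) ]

Direct substitution gives 0/0.
Apply L'Hôpital: lim (cos(h) - 1)/(18*h^2), still 0/0.
Apply L'Hôpital: lim (-sin(h))/(36*h), still 0/0.
After 3 applications of L'Hôpital's rule the quotient is (-cos(h))/(36); substituting h = 0 gives -1/36.

-1/36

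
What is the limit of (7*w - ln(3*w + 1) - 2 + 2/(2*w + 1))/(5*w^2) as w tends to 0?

Substitution gives 0/0 (the numerator vanishes to order 2).
Expand each term to order w^2: the coefficient of w^2 in 2·1/(1 + 2w) is 8 and in −ln(1 + 3w) is 9/2.
Lower-order terms cancel with the polynomial part, so the numerator is (25/2)·w^2 + o(w^2), and the limit is (25/2)/(5) = 5/2.

5/2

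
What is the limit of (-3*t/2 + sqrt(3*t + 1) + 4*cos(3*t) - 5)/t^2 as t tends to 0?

-153/8

Substitution gives 0/0 (the numerator vanishes to order 2).
Expand each term to order t^2: the coefficient of t^2 in √(1 + 3t) is -9/8 and in 4·cos(3t) is -18.
Lower-order terms cancel with the polynomial part, so the numerator is (-153/8)·t^2 + o(t^2), and the limit is (-153/8)/(1) = -153/8.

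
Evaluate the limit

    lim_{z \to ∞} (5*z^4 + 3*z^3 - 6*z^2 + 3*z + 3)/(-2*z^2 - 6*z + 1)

-∞

The numerator has higher degree (4 > 2); the quotient behaves like (5/(-2))·z^2 for large |z|.
As z → +∞ this diverges to -∞.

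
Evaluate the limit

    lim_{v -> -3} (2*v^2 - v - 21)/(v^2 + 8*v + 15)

-13/2

Direct substitution gives 0/0, so factor. Both numerator and denominator have (v + 3) as a factor.
After cancelling, the expression reduces to (2*v - 7)/(v + 5).
Substituting v = -3 gives -13/2.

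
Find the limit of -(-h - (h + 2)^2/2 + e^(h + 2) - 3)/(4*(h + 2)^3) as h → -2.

Direct substitution gives 0/0.
Apply L'Hôpital: lim (-h + e^(h + 2) - 3)/(-12*(h + 2)^2), still 0/0.
Apply L'Hôpital: lim (e^(h + 2) - 1)/(-24*h - 48), still 0/0.
After 3 applications of L'Hôpital's rule the quotient is (e^(h + 2))/(-24); substituting h = -2 gives -1/24.

-1/24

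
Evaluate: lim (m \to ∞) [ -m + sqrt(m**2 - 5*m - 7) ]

An ∞ − ∞ form. Rationalising with the conjugate, the difference becomes (-5m - 7) / (√(m^2 - 5*m - 7) + m).
For large m the denominator behaves like 2·m, so the quotient tends to -5/2 = -5/2.

-5/2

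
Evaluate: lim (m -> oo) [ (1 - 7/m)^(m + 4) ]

Write it as [(1 - 7/m)^m]^(1) · (1 - 7/m)^(4). The bracketed term tends to e^(-7) and the second factor to 1, so the limit is e^(-7).

e^(-7)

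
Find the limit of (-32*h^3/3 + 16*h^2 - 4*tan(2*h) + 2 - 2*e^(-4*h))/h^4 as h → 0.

-64/3

Substitution gives 0/0 (the numerator vanishes to order 4).
Expand each term to order h^4: the coefficient of h^4 in -2·e^(-4h) is -64/3 and in -4·tan(2h) is 0.
Lower-order terms cancel with the polynomial part, so the numerator is (-64/3)·h^4 + o(h^4), and the limit is (-64/3)/(1) = -64/3.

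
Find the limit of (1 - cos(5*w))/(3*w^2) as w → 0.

25/6

Substitution gives 0/0.
Use (1 − cos u)/u² → 1/2 with u = 5w: the limit is 5²/(2·3) = 25/6.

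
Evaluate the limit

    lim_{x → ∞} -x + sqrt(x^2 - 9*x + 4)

An ∞ − ∞ form. Rationalising with the conjugate, the difference becomes (-9x + 4) / (√(x^2 - 9*x + 4) + x).
For large x the denominator behaves like 2·x, so the quotient tends to -9/2 = -9/2.

-9/2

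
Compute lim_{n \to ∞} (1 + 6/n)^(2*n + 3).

e^(12)

Write it as [(1 + 6/n)^n]^(2) · (1 + 6/n)^(3). The bracketed term tends to e^(6) and the second factor to 1, so the limit is e^(12).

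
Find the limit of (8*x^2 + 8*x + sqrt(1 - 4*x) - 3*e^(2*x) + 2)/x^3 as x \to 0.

Substitution gives 0/0; apply L'Hôpital's rule 3 times.
After differentiating numerator and denominator 3 times the quotient is (-24*e^(2*x) - 24/(1 - 4*x)^(5/2))/(6); at x = 0 this is -8.

-8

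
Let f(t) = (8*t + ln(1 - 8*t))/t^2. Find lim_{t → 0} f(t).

-32

Direct substitution gives 0/0.
Apply L'Hôpital: lim (8 - 8/(1 - 8*t))/(2*t), still 0/0.
After 2 applications of L'Hôpital's rule the quotient is (-64/(1 - 8*t)^2)/(2); substituting t = 0 gives -32.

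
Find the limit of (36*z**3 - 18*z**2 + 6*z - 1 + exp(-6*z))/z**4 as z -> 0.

54

Direct substitution gives 0/0.
Apply L'Hôpital: lim (108*z^2 - 36*z + 6 - 6*e^(-6*z))/(4*z^3), still 0/0.
Apply L'Hôpital: lim (216*z - 36 + 36*e^(-6*z))/(12*z^2), still 0/0.
Apply L'Hôpital: lim (216 - 216*e^(-6*z))/(24*z), still 0/0.
After 4 applications of L'Hôpital's rule the quotient is (1296*e^(-6*z))/(24); substituting z = 0 gives 54.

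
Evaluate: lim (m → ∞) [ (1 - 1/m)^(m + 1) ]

e^(-1)

The base → 1 and the exponent → ∞: a 1^∞ form.
Take logarithms: (m + 1)·ln(1 - 1/m). Since ln(1+u) ~ u for small u, this behaves like (m)·(-1/m) → -1.
So the limit is e^(-1).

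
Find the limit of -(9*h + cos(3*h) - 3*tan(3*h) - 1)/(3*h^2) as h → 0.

Substitution gives 0/0; apply L'Hôpital's rule 2 times.
After differentiating numerator and denominator 2 times the quotient is (-9*cos(3*h) - 54*tan(3*h)/cos(3*h)^2)/(-6); at h = 0 this is 3/2.

3/2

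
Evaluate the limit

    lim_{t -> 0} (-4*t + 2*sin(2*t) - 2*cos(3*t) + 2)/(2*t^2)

Substitution gives 0/0 (the numerator vanishes to order 2).
Expand each term to order t^2: the coefficient of t^2 in 2·sin(2t) is 0 and in -2·cos(3t) is 9.
Lower-order terms cancel with the polynomial part, so the numerator is (9)·t^2 + o(t^2), and the limit is (9)/(2) = 9/2.

9/2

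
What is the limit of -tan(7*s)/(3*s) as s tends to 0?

Substitution gives 0/0.
Since tan(u)/u → 1 as u → 0, tan(7s)/(7s) → 1 and the limit is 7/(-3) = -7/3.

-7/3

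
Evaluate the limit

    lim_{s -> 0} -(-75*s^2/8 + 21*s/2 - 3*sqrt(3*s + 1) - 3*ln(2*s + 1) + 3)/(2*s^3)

209/32

Substitution gives 0/0; apply L'Hôpital's rule 3 times.
After differentiating numerator and denominator 3 times the quotient is (-243/(8*(3*s + 1)^(5/2)) - 48/(2*s + 1)^3)/(-12); at s = 0 this is 209/32.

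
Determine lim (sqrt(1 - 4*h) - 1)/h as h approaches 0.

-2

A 0/0 form; rationalise with √(1 - 4h) + √1. This collapses the numerator to -4h, leaving -4/(√(1 - 4h) + √1) → -4/(2√1) = -2.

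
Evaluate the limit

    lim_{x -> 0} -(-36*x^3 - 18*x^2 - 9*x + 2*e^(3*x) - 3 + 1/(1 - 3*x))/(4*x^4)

-351/16

Substitution gives 0/0 (the numerator vanishes to order 4).
Expand each term to order x^4: the coefficient of x^4 in 1/(1 - 3x) is 81 and in 2·e^(3x) is 27/4.
Lower-order terms cancel with the polynomial part, so the numerator is (351/4)·x^4 + o(x^4), and the limit is (351/4)/(-4) = -351/16.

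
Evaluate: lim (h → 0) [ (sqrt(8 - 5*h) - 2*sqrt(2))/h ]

A 0/0 form; rationalise with √(8 - 5h) + √8. This collapses the numerator to -5h, leaving -5/(√(8 - 5h) + √8) → -5/(2√8) = -5*√(2)/8.

-5*√(2)/8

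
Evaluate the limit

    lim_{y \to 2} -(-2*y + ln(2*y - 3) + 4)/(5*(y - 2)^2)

2/5

Direct substitution gives 0/0.
Apply L'Hôpital: lim (-2 + 2/(2*y - 3))/(20 - 10*y), still 0/0.
After 2 applications of L'Hôpital's rule the quotient is (-4/(2*y - 3)^2)/(-10); substituting y = 2 gives 2/5.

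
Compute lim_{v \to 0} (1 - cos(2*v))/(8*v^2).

1/4

Substitution gives 0/0.
Use (1 − cos u)/u² → 1/2 with u = 2v: the limit is 2²/(2·8) = 1/4.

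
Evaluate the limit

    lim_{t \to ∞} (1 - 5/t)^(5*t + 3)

Let L be the limit and take ln: ln L = lim (5t + 3)·ln(1 - 5/t) = lim (5t + 3)·(-5/t + O(1/t²)) = -25.
Hence L = e^(-25).

e^(-25)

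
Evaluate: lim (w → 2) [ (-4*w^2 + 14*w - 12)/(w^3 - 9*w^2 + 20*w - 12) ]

1/2

Since w = 2 makes numerator and denominator zero, (w - 2) divides both.
Cancelling it gives (6 - 4*w)/(w^2 - 7*w + 6); now plug in w = 2 to get 1/2.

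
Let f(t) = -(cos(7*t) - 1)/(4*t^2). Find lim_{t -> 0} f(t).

Direct substitution gives 0/0.
Apply L'Hôpital: lim (-7*sin(7*t))/(-8*t), still 0/0.
After 2 applications of L'Hôpital's rule the quotient is (-49*cos(7*t))/(-8); substituting t = 0 gives 49/8.

49/8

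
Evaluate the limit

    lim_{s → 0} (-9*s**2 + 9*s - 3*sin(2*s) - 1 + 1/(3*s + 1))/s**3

-23

Substitution gives 0/0 (the numerator vanishes to order 3).
Expand each term to order s^3: the coefficient of s^3 in -3·sin(2s) is 4 and in 1/(1 + 3s) is -27.
Lower-order terms cancel with the polynomial part, so the numerator is (-23)·s^3 + o(s^3), and the limit is (-23)/(1) = -23.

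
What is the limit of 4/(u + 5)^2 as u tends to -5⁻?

∞

As u → -5⁻, (u + 5) → 0⁻, so (u + 5)^2 → 0⁺ and 4/(u + 5)^2 → ∞.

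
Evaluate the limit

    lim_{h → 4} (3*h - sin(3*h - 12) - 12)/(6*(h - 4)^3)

Direct substitution gives 0/0.
Apply L'Hôpital: lim (3 - 3*cos(3*h - 12))/(18*(h - 4)^2), still 0/0.
Apply L'Hôpital: lim (9*sin(3*h - 12))/(36*h - 144), still 0/0.
After 3 applications of L'Hôpital's rule the quotient is (27*cos(3*h - 12))/(36); substituting h = 4 gives 3/4.

3/4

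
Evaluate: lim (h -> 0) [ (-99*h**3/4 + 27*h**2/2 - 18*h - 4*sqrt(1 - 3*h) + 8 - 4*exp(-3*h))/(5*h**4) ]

-27/160

Substitution gives 0/0; apply L'Hôpital's rule 4 times.
After differentiating numerator and denominator 4 times the quotient is (-324*e^(-3*h) + 1215/(4*(1 - 3*h)^(7/2)))/(120); at h = 0 this is -27/160.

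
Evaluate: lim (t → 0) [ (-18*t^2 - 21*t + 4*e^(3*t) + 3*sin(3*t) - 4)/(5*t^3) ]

9/10

Substitution gives 0/0; apply L'Hôpital's rule 3 times.
After differentiating numerator and denominator 3 times the quotient is (108*e^(3*t) - 81*cos(3*t))/(30); at t = 0 this is 9/10.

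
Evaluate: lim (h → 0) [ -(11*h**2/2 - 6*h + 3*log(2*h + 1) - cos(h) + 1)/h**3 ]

Substitution gives 0/0 (the numerator vanishes to order 3).
Expand each term to order h^3: the coefficient of h^3 in 3·ln(1 + 2h) is 8 and in −cos(h) is 0.
Lower-order terms cancel with the polynomial part, so the numerator is (8)·h^3 + o(h^3), and the limit is (8)/(-1) = -8.

-8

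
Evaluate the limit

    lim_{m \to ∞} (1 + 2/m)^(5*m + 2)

e^(10)

The base → 1 and the exponent → ∞: a 1^∞ form.
Take logarithms: (5m + 2)·ln(1 + 2/m). Since ln(1+u) ~ u for small u, this behaves like (5m)·(2/m) → 10.
So the limit is e^(10).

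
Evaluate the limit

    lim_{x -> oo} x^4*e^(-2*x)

Write as x^4/e^{2x}, an ∞/∞ form.
Exponential growth dominates any polynomial, so repeated L'Hôpital (or the standard result) gives 0.

0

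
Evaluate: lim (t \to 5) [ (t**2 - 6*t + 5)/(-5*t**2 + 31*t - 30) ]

-4/19

Since t = 5 makes numerator and denominator zero, (t - 5) divides both.
Cancelling it gives (t - 1)/(6 - 5*t); now plug in t = 5 to get -4/19.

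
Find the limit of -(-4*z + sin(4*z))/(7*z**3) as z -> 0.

Direct substitution gives 0/0.
Apply L'Hôpital: lim (4*cos(4*z) - 4)/(-21*z^2), still 0/0.
Apply L'Hôpital: lim (-16*sin(4*z))/(-42*z), still 0/0.
After 3 applications of L'Hôpital's rule the quotient is (-64*cos(4*z))/(-42); substituting z = 0 gives 32/21.

32/21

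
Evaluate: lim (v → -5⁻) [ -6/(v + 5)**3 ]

∞

As v → -5⁻, (v + 5) → 0⁻, so (v + 5)^3 → 0⁻ and -6/(v + 5)^3 → ∞.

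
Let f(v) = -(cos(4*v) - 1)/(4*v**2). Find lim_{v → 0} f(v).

Direct substitution gives 0/0.
Apply L'Hôpital: lim (-4*sin(4*v))/(-8*v), still 0/0.
After 2 applications of L'Hôpital's rule the quotient is (-16*cos(4*v))/(-8); substituting v = 0 gives 2.

2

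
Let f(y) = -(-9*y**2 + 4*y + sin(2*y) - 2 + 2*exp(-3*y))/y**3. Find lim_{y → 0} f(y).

Substitution gives 0/0 (the numerator vanishes to order 3).
Expand each term to order y^3: the coefficient of y^3 in 2·e^(-3y) is -9 and in sin(2y) is -4/3.
Lower-order terms cancel with the polynomial part, so the numerator is (-31/3)·y^3 + o(y^3), and the limit is (-31/3)/(-1) = 31/3.

31/3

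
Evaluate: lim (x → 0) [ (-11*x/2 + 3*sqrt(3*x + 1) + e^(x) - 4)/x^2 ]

-23/8

Substitution gives 0/0 (the numerator vanishes to order 2).
Expand each term to order x^2: the coefficient of x^2 in e^(x) is 1/2 and in 3·√(1 + 3x) is -27/8.
Lower-order terms cancel with the polynomial part, so the numerator is (-23/8)·x^2 + o(x^2), and the limit is (-23/8)/(1) = -23/8.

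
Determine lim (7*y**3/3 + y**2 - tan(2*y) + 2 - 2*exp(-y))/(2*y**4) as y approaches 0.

Substitution gives 0/0 (the numerator vanishes to order 4).
Expand each term to order y^4: the coefficient of y^4 in -2·e^(-y) is -1/12 and in −tan(2y) is 0.
Lower-order terms cancel with the polynomial part, so the numerator is (-1/12)·y^4 + o(y^4), and the limit is (-1/12)/(2) = -1/24.

-1/24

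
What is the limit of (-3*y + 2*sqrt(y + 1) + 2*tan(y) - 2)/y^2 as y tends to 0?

Substitution gives 0/0; apply L'Hôpital's rule 2 times.
After differentiating numerator and denominator 2 times the quotient is (4*tan(y)/cos(y)^2 - 1/(2*(y + 1)^(3/2)))/(2); at y = 0 this is -1/4.

-1/4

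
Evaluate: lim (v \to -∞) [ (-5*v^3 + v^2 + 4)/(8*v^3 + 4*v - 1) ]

-5/8

Numerator and denominator both have degree 3.
Dividing every term by v^3, all lower-order terms vanish and the limit is the ratio of leading coefficients, -5/(8) = -5/8.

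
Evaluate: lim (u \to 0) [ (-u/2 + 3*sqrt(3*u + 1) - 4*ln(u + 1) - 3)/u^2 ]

-11/8

Substitution gives 0/0 (the numerator vanishes to order 2).
Expand each term to order u^2: the coefficient of u^2 in 3·√(1 + 3u) is -27/8 and in -4·ln(1 + u) is 2.
Lower-order terms cancel with the polynomial part, so the numerator is (-11/8)·u^2 + o(u^2), and the limit is (-11/8)/(1) = -11/8.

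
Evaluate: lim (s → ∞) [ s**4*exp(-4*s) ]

Write as s^4/e^{4s}, an ∞/∞ form.
Exponential growth dominates any polynomial, so repeated L'Hôpital (or the standard result) gives 0.

0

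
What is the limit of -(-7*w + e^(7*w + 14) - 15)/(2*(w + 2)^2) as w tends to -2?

-49/4

Direct substitution gives 0/0.
Apply L'Hôpital: lim (7*e^(7*w + 14) - 7)/(-4*w - 8), still 0/0.
After 2 applications of L'Hôpital's rule the quotient is (49*e^(7*w + 14))/(-4); substituting w = -2 gives -49/4.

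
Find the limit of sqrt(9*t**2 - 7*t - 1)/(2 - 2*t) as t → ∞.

-3/2

For large |t|, √(9*t^2 - 7*t - 1) ≈ √9·|t| and the denominator ≈ -2t.
Since t → +∞, |t| = t, giving √9/(-2) = -3/2.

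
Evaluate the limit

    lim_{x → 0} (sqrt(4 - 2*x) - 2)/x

-1/2

Substitution gives 0/0. Multiply numerator and denominator by the conjugate √(4 - 2x) + √4.
The numerator becomes (4 - 2x) − 4 = -2x, so the expression simplifies to -2/(√(4 - 2x) + √4).
Letting x → 0 gives -2/(2√4) = -1/2.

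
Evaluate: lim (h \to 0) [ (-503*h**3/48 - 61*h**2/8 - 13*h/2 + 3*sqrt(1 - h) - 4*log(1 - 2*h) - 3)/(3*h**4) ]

Substitution gives 0/0; apply L'Hôpital's rule 4 times.
After differentiating numerator and denominator 4 times the quotient is (384/(2*h - 1)^4 - 45/(16*(1 - h)^(7/2)))/(72); at h = 0 this is 2033/384.

2033/384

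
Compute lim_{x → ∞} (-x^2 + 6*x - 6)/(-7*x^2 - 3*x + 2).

1/7

Numerator and denominator both have degree 2.
Dividing every term by x^2, all lower-order terms vanish and the limit is the ratio of leading coefficients, -1/(-7) = 1/7.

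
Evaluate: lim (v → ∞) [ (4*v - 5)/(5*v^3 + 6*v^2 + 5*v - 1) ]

The denominator has degree 3 and the numerator degree 1. Dividing numerator and denominator by v^3 sends every term to 0 except the leading denominator term, so the limit is 0.

0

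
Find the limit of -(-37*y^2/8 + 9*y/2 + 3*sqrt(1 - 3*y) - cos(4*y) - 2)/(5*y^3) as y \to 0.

Substitution gives 0/0; apply L'Hôpital's rule 3 times.
After differentiating numerator and denominator 3 times the quotient is (-64*sin(4*y) - 243/(8*(1 - 3*y)^(5/2)))/(-30); at y = 0 this is 81/80.

81/80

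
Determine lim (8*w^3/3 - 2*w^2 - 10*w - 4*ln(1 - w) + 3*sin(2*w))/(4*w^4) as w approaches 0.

Substitution gives 0/0 (the numerator vanishes to order 4).
Expand each term to order w^4: the coefficient of w^4 in 3·sin(2w) is 0 and in -4·ln(1 - w) is 1.
Lower-order terms cancel with the polynomial part, so the numerator is (1)·w^4 + o(w^4), and the limit is (1)/(4) = 1/4.

1/4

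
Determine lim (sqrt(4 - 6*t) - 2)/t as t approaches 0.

-3/2

Substitution gives 0/0. Multiply numerator and denominator by the conjugate √(4 - 6t) + √4.
The numerator becomes (4 - 6t) − 4 = -6t, so the expression simplifies to -6/(√(4 - 6t) + √4).
Letting t → 0 gives -6/(2√4) = -3/2.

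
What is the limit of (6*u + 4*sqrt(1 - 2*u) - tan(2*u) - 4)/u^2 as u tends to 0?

Substitution gives 0/0; apply L'Hôpital's rule 2 times.
After differentiating numerator and denominator 2 times the quotient is (-8*tan(2*u)/cos(2*u)^2 - 4/(1 - 2*u)^(3/2))/(2); at u = 0 this is -2.

-2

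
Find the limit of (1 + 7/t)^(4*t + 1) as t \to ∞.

Write it as [(1 + 7/t)^t]^(4) · (1 + 7/t)^(1). The bracketed term tends to e^(7) and the second factor to 1, so the limit is e^(28).

e^(28)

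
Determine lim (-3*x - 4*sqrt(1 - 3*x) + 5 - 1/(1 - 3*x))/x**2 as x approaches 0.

-9/2

Substitution gives 0/0; apply L'Hôpital's rule 2 times.
After differentiating numerator and denominator 2 times the quotient is (18/(3*x - 1)^3 - 9*(3*x - 1)^3/(1 - 3*x)^(9/2))/(2); at x = 0 this is -9/2.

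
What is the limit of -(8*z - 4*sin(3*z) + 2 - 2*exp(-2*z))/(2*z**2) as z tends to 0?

Substitution gives 0/0; apply L'Hôpital's rule 2 times.
After differentiating numerator and denominator 2 times the quotient is (36*sin(3*z) - 8*e^(-2*z))/(-4); at z = 0 this is 2.

2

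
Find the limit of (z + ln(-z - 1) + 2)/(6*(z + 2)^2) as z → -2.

Direct substitution gives 0/0.
Apply L'Hôpital: lim (1 - 1/(-z - 1))/(12*z + 24), still 0/0.
After 2 applications of L'Hôpital's rule the quotient is (-1/(-z - 1)^2)/(12); substituting z = -2 gives -1/12.

-1/12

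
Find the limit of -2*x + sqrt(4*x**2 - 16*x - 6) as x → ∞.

-4

An ∞ − ∞ form. Rationalising with the conjugate, the difference becomes (-16x - 6) / (√(4*x^2 - 16*x - 6) + 2x).
For large x the denominator behaves like 2·2x, so the quotient tends to -16/4 = -4.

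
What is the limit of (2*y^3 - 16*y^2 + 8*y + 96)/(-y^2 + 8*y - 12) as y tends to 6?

Direct substitution gives 0/0, so factor. Both numerator and denominator have (y - 6) as a factor.
After cancelling, the expression reduces to (2*y^2 - 4*y - 16)/(2 - y).
Substituting y = 6 gives -8.

-8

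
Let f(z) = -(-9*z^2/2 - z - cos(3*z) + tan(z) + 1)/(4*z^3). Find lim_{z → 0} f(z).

Substitution gives 0/0; apply L'Hôpital's rule 3 times.
After differentiating numerator and denominator 3 times the quotient is (-27*sin(3*z) + 6*tan(z)^4 + 8*tan(z)^2 + 2)/(-24); at z = 0 this is -1/12.

-1/12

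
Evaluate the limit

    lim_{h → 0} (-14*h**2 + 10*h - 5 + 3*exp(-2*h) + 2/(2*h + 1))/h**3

Substitution gives 0/0; apply L'Hôpital's rule 3 times.
After differentiating numerator and denominator 3 times the quotient is (-24*e^(-2*h) - 96/(2*h + 1)^4)/(6); at h = 0 this is -20.

-20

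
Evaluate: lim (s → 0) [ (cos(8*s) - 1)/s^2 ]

-32

Direct substitution gives 0/0.
Apply L'Hôpital: lim (-8*sin(8*s))/(2*s), still 0/0.
After 2 applications of L'Hôpital's rule the quotient is (-64*cos(8*s))/(2); substituting s = 0 gives -32.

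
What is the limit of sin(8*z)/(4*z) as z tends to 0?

Substitution gives 0/0.
Write it as (8/4)·sin(8z)/(8z); since sin(u)/u → 1, the limit is 2.

2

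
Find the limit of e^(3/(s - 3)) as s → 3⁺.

∞

As s → 3⁺, 3/(s - 3) → +∞, so e^(3/(s - 3)) → ∞.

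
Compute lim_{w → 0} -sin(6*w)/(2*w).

-3

Substitution gives 0/0.
Write it as (6/(-2))·sin(6w)/(6w); since sin(u)/u → 1, the limit is -3.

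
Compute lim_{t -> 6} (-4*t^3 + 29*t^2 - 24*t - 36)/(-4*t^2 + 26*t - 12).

54/11

At t = 6 both the top and bottom vanish — a removable singularity. Factoring out (t - 6) from each leaves (-4*t^2 + 5*t + 6)/(2 - 4*t), which at t = 6 equals 54/11.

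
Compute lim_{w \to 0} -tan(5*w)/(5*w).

Substitution gives 0/0.
Since tan(u)/u → 1 as u → 0, tan(5w)/(5w) → 1 and the limit is 5/(-5) = -1.

-1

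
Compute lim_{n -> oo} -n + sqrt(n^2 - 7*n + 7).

This has the form ∞ − ∞. Multiply and divide by the conjugate √(n^2 - 7*n + 7) + n.
That gives (-7n + 7) / (√(n^2 - 7*n + 7) + n).
Divide numerator and denominator by n: the limit is -7/(2·1) = -7/2.

-7/2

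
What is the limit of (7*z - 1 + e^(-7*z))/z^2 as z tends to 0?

49/2

Direct substitution gives 0/0.
Apply L'Hôpital: lim (7 - 7*e^(-7*z))/(2*z), still 0/0.
After 2 applications of L'Hôpital's rule the quotient is (49*e^(-7*z))/(2); substituting z = 0 gives 49/2.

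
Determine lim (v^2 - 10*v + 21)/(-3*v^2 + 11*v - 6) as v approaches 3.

4/7

At v = 3 both the top and bottom vanish — a removable singularity. Factoring out (v - 3) from each leaves (v - 7)/(2 - 3*v), which at v = 3 equals 4/7.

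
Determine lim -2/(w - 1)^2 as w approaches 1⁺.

As w → 1⁺, (w - 1) → 0⁺, so (w - 1)^2 → 0⁺ and -2/(w - 1)^2 → -∞.

-∞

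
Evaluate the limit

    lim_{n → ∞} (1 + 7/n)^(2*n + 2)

e^(14)

Write it as [(1 + 7/n)^n]^(2) · (1 + 7/n)^(2). The bracketed term tends to e^(7) and the second factor to 1, so the limit is e^(14).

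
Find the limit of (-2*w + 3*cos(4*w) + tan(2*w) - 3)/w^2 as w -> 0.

-24

Substitution gives 0/0 (the numerator vanishes to order 2).
Expand each term to order w^2: the coefficient of w^2 in 3·cos(4w) is -24 and in tan(2w) is 0.
Lower-order terms cancel with the polynomial part, so the numerator is (-24)·w^2 + o(w^2), and the limit is (-24)/(1) = -24.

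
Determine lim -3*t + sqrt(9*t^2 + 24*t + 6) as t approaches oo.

This has the form ∞ − ∞. Multiply and divide by the conjugate √(9*t^2 + 24*t + 6) + 3t.
That gives (24t + 6) / (√(9*t^2 + 24*t + 6) + 3t).
Divide numerator and denominator by t: the limit is 24/(2·3) = 4.

4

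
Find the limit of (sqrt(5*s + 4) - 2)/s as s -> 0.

Substitution gives 0/0. Multiply numerator and denominator by the conjugate √(4 + 5s) + √4.
The numerator becomes (4 + 5s) − 4 = 5s, so the expression simplifies to 5/(√(4 + 5s) + √4).
Letting s → 0 gives 5/(2√4) = 5/4.

5/4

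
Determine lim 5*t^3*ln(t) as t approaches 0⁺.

This is a 0·(−∞) form. Rewrite as 5·ln(t) / t^(−3) and apply L'Hôpital:
the derivative quotient is 5·(1/t) / (−3·t^(−4)) = (-5/3)·t^3 → 0.

0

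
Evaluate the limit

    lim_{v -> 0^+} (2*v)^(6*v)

Base → 0⁺ and exponent → 0⁺: a 0^0 form.
Take logs: 6v·ln(2v). This is 0·(−∞); rewriting as ln(2v)/(1/(6v)) and applying L'Hôpital gives 0.
Hence the limit is e^0 = 1.

1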